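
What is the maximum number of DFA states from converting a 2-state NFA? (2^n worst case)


NFA has 2 states
Subset construction: each DFA state = subset of NFA states
Maximum subsets = 2^2
2^2 = 4

4


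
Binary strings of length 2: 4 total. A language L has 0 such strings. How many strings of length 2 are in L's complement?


Alphabet: {0,1}
String length: 2
Total strings of length 2 = 2^2 = 4
Strings in L = 0
Complement = total - |L|
= 4 - 0
= 4

4


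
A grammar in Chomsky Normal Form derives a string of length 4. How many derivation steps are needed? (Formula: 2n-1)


Chomsky Normal Form derivation:
String length n = 4
Each step either:
  - Splits a nonterminal into two (n-1 such steps)
  - Converts a nonterminal to terminal (n such steps)
Total = (n-1) + n = 2n - 1
= 2(4) - 1
= 8 - 1
= 7

7


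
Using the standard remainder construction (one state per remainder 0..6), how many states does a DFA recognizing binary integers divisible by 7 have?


Divisibility by 7 is tracked via the remainder mod 7: 0, 1, ..., 6
The construction assigns one state to each remainder
Number of remainders = 7

7


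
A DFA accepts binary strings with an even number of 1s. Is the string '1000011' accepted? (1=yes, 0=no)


DFA has 2 states: q_even (start, accept=yes) and q_odd
Processing string '1000011' character by character:
  Position 0: read '1', 1-count=1 -> q_odd
  Position 1: read '0', 1-count=1 -> q_odd (no change)
  Position 2: read '0', 1-count=1 -> q_odd (no change)
  Position 3: read '0', 1-count=1 -> q_odd (no change)
  Position 4: read '0', 1-count=1 -> q_odd (no change)
  Position 5: read '1', 1-count=2 -> q_even
  Position 6: read '1', 1-count=3 -> q_odd
Final state: q_odd, total 1s = 3 (odd); the DFA requires an even count -> reject

0


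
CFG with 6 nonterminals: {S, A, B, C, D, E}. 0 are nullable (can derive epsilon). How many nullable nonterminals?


Nonterminals: {S, A, B, C, D, E}
A nonterminal is nullable if it can derive epsilon
Counting nullable nonterminals: 0
Total nullable = 0

0


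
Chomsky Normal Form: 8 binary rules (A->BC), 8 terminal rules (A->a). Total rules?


CNF allows two rule forms:
  A -> BC (binary): 8 rules
  A -> a (terminal): 8 rules
Total = 8 + 8 = 16

16


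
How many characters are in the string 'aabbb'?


String: 'aabbb'
Counting characters:
  'a' appears 2 time(s)
  'b' appears 3 time(s)
Total length = 2 + 3 = 5

5


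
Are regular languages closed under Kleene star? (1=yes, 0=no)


Regular languages are closed under:
- Union (DFA product construction)
- Intersection (DFA product construction)
- Complement (swap accept/reject states)
- Concatenation (NFA construction)
- Kleene star (NFA construction)
Kleene star is in this list
Therefore: closed

1


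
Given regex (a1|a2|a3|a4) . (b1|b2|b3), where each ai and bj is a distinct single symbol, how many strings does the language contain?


First group: 4 alternatives
Second group: 3 alternatives
Concatenation: each choice from group 1 pairs with each from group 2
Total = 4 x 3 = 12

12


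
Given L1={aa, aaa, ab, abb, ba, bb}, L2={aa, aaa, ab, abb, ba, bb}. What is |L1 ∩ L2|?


L1 = {aa, aaa, ab, abb, ba, bb}
L2 = {aa, aaa, ab, abb, ba, bb}
Checking each string in L1 against L2:
  'aa': in L2? Yes
  'aaa': in L2? Yes
  'ab': in L2? Yes
  'abb': in L2? Yes
  'ba': in L2? Yes
  'bb': in L2? Yes
Intersection = {aa, aaa, ab, abb, ba, bb}
|L1 ∩ L2| = 6

6


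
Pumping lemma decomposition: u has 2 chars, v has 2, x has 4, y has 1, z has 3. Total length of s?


|s| = |u| + |v| + |x| + |y| + |z|
= 2 + 2 + 4 + 1 + 3
= 4 + 4 + 4
= 8 + 4
= 12

12


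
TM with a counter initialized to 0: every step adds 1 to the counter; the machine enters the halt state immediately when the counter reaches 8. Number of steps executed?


Counter starts at 0. Counting sequence:
  Step 1: counter = 1
  Step 2: counter = 2
  Step 3: counter = 3
  Step 4: counter = 4
  Step 5: counter = 5
  Step 6: counter = 6
  Step 7: counter = 7
  Step 8: counter = 8
Counter reached 8 -> halt
Total steps = 8

8


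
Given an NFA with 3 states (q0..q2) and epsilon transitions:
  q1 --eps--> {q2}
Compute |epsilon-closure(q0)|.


Starting from q0
Initialize closure = {q0}
q0 has no outgoing epsilon transitions -> nothing to add
Final closure: {q0}
Size = 1

1


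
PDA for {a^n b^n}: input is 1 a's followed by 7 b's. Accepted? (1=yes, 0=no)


Language requires equal numbers of a's and b's
PDA pushes for each 'a', pops for each 'b'
Number of a's = 1
Number of b's = 7
1 != 7 -> Reject

0


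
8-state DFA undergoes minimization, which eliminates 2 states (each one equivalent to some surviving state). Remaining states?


Original DFA: 8 states
Redundant states removed: 2
Minimized states = original - removed
= 8 - 2
= 6

6


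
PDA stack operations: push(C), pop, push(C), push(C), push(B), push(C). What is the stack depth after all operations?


Tracing stack operations:
  push(C) -> stack = [C], depth=1
  pop -> removed C, stack = [], depth=0
  push(C) -> stack = [C], depth=1
  push(C) -> stack = [C,C], depth=2
  push(B) -> stack = [C,C,B], depth=3
  push(C) -> stack = [C,C,B,C], depth=4
Final depth = 4

4


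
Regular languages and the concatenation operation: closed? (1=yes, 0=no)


Regular languages are closed under all standard operations:
- Union: Yes (product construction)
- Intersection: Yes (product construction)
- Complement: Yes (swap accept/reject)
- Concatenation: Yes (NFA construction)
Operation: concatenation -> Closed

1


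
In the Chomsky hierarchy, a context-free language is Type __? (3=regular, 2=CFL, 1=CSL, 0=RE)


Chomsky hierarchy levels:
  Type 3: Regular (DFA/NFA/regex)
  Type 2: Context-free (PDA)
  Type 1: Context-sensitive
  Type 0: Recursively enumerable (TM)
'context-free' corresponds to Type 2

2


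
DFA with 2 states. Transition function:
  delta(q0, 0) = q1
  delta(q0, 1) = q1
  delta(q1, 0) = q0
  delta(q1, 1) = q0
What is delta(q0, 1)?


Looking up transition function:
delta(q0, 1) in the table
Row: q0, Column: 1
Result: q1

q1


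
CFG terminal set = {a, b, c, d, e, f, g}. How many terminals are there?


Terminal symbols: a, b, c, d, e, f, g
Counting each: a (#1), b (#2), c (#3), d (#4), e (#5), f (#6), g (#7)
Total = 7

7


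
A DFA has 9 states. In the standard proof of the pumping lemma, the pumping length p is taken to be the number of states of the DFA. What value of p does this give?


Pumping lemma for regular languages (standard proof):
Take p = |Q|, the number of DFA states.
Any string of length >= |Q| passes through |Q|+1 states while reading its first |Q| symbols,
so by pigeonhole some state repeats, giving the loop that can be pumped.
Here |Q| = 9
Therefore the proof uses p = 9

9


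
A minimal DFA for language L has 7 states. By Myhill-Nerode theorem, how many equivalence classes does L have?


Myhill-Nerode theorem:
Number of equivalence classes = number of states in minimal DFA
Minimal DFA states = 7
Therefore equivalence classes = 7

7


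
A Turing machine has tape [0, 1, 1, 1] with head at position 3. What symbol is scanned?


Tape: [0, 1, 1, 1]
Positions: 0 1 2 3
Values:    0 1 1 1
Head at position 3
tape[3] = 1

1


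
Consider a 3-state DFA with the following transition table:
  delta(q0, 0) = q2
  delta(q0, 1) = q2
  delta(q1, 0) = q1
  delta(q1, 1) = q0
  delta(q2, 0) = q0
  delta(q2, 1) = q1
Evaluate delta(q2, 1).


Looking up transition function:
delta(q2, 1) in the table
Row: q2, Column: 1
Result: q1

q1


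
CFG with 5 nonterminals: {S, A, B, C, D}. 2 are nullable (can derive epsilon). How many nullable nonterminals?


Nonterminals: {S, A, B, C, D}
A nonterminal is nullable if it can derive epsilon
Counting nullable nonterminals: 2
Total nullable = 2

2


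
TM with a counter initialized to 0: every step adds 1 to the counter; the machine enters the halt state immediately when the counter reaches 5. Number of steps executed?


Counter starts at 0. Counting sequence:
  Step 1: counter = 1
  Step 2: counter = 2
  Step 3: counter = 3
  Step 4: counter = 4
  Step 5: counter = 5
Counter reached 5 -> halt
Total steps = 5

5


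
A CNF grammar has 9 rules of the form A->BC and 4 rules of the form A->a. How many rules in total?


CNF allows two rule forms:
  A -> BC (binary): 9 rules
  A -> a (terminal): 4 rules
Total = 9 + 4 = 13

13


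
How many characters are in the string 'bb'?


String: 'bb'
Counting characters:
  'b' appears 2 time(s)
Total length = 0 + 2 = 2

2


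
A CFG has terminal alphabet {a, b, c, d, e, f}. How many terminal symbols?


Terminal symbols: a, b, c, d, e, f
Counting each: a (#1), b (#2), c (#3), d (#4), e (#5), f (#6)
Total = 6

6


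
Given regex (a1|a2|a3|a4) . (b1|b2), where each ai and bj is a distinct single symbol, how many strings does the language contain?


First group: 4 alternatives
Second group: 2 alternatives
Concatenation: each choice from group 1 pairs with each from group 2
Total = 4 x 2 = 8

8


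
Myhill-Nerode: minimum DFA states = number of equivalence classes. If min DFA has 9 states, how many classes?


Myhill-Nerode theorem:
Number of equivalence classes = number of states in minimal DFA
Minimal DFA states = 9
Therefore equivalence classes = 9

9


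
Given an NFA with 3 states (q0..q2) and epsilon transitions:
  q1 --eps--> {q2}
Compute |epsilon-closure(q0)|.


Starting from q0
Initialize closure = {q0}
q0 has no outgoing epsilon transitions -> nothing to add
Final closure: {q0}
Size = 1

1


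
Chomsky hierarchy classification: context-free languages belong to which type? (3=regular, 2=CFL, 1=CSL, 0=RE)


Chomsky hierarchy levels:
  Type 3: Regular (DFA/NFA/regex)
  Type 2: Context-free (PDA)
  Type 1: Context-sensitive
  Type 0: Recursively enumerable (TM)
'context-free' corresponds to Type 2

2


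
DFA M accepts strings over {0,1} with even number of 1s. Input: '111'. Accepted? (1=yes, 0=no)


DFA has 2 states: q_even (start, accept=yes) and q_odd
Processing string '111' character by character:
  Position 0: read '1', 1-count=1 -> q_odd
  Position 1: read '1', 1-count=2 -> q_even
  Position 2: read '1', 1-count=3 -> q_odd
Final state: q_odd, total 1s = 3 (odd); the DFA requires an even count -> reject

0


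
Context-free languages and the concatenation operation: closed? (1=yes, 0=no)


CFL closure properties:
  Closed under: union, concatenation, Kleene star
  NOT closed under: intersection, complement
Operation 'concatenation' is in closed list -> Yes (closed)

1


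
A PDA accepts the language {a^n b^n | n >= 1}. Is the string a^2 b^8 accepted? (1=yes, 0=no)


Language requires equal numbers of a's and b's
PDA pushes for each 'a', pops for each 'b'
Number of a's = 2
Number of b's = 8
2 != 8 -> Reject

0


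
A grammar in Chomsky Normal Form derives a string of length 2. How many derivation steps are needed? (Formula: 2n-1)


Chomsky Normal Form derivation:
String length n = 2
Each step either:
  - Splits a nonterminal into two (n-1 such steps)
  - Converts a nonterminal to terminal (n such steps)
Total = (n-1) + n = 2n - 1
= 2(2) - 1
= 4 - 1
= 3

3


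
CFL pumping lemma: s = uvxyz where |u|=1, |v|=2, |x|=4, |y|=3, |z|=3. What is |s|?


|s| = |u| + |v| + |x| + |y| + |z|
= 1 + 2 + 4 + 3 + 3
= 3 + 4 + 6
= 7 + 6
= 13

13


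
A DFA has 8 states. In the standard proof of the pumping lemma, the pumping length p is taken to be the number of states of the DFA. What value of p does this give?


Pumping lemma for regular languages (standard proof):
Take p = |Q|, the number of DFA states.
Any string of length >= |Q| passes through |Q|+1 states while reading its first |Q| symbols,
so by pigeonhole some state repeats, giving the loop that can be pumped.
Here |Q| = 8
Therefore the proof uses p = 8

8


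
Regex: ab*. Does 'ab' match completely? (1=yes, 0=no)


Pattern: ab*
String: 'ab'
Pattern requires: exactly one 'a' followed by zero or more 'b's
First char is 'a' -> OK
Rest 'b': all b's? Yes
Result: 1

1


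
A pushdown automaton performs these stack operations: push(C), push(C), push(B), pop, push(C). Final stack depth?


Tracing stack operations:
  push(C) -> stack = [C], depth=1
  push(C) -> stack = [C,C], depth=2
  push(B) -> stack = [C,C,B], depth=3
  pop -> removed B, stack = [C,C], depth=2
  push(C) -> stack = [C,C,C], depth=3
Final depth = 3

3


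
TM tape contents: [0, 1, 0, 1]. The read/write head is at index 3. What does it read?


Tape: [0, 1, 0, 1]
Positions: 0 1 2 3
Values:    0 1 0 1
Head at position 3
tape[3] = 1

1


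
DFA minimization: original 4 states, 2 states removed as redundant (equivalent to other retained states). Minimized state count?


Original DFA: 4 states
Redundant states removed: 2
Minimized states = original - removed
= 4 - 2
= 2

2


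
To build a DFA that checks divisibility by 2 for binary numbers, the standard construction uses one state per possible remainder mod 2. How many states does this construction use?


Divisibility by 2 is tracked via the remainder mod 2: 0, 1, ..., 1
The construction assigns one state to each remainder
Number of remainders = 2

2


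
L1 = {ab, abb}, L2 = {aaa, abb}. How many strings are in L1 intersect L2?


L1 = {ab, abb}
L2 = {aaa, abb}
Checking each string in L1 against L2:
  'ab': in L2? No
  'abb': in L2? Yes
Intersection = {abb}
|L1 ∩ L2| = 1

1


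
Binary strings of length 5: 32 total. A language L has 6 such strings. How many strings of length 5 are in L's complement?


Alphabet: {0,1}
String length: 5
Total strings of length 5 = 2^5 = 32
Strings in L = 6
Complement = total - |L|
= 32 - 6
= 26

26


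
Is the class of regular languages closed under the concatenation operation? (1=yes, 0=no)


Regular languages are closed under:
- Union (DFA product construction)
- Intersection (DFA product construction)
- Complement (swap accept/reject states)
- Concatenation (NFA construction)
- Kleene star (NFA construction)
concatenation is in this list
Therefore: closed

1


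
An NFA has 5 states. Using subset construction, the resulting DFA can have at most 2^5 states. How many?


NFA has 5 states
Subset construction: each DFA state = subset of NFA states
Maximum subsets = 2^5
2^5 = 32

32


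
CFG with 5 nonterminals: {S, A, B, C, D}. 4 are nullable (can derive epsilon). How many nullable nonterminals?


Nonterminals: {S, A, B, C, D}
A nonterminal is nullable if it can derive epsilon
Counting nullable nonterminals: 4
Total nullable = 4

4


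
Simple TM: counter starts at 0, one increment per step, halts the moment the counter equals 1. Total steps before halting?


Counter starts at 0. Counting sequence:
  Step 1: counter = 1
Counter reached 1 -> halt
Total steps = 1

1


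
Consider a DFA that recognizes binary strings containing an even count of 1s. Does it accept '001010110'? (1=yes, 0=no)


DFA has 2 states: q_even (start, accept=yes) and q_odd
Processing string '001010110' character by character:
  Position 0: read '0', 1-count=0 -> q_even (no change)
  Position 1: read '0', 1-count=0 -> q_even (no change)
  Position 2: read '1', 1-count=1 -> q_odd
  Position 3: read '0', 1-count=1 -> q_odd (no change)
  Position 4: read '1', 1-count=2 -> q_even
  Position 5: read '0', 1-count=2 -> q_even (no change)
  Position 6: read '1', 1-count=3 -> q_odd
  Position 7: read '1', 1-count=4 -> q_even
  Position 8: read '0', 1-count=4 -> q_even (no change)
Final state: q_even, total 1s = 4 (even); the DFA requires an even count -> accept

1


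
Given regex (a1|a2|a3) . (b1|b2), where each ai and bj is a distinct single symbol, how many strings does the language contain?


First group: 3 alternatives
Second group: 2 alternatives
Concatenation: each choice from group 1 pairs with each from group 2
Total = 3 x 2 = 6

6


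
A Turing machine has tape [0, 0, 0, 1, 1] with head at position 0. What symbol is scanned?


Tape: [0, 0, 0, 1, 1]
Positions: 0 1 2 3 4
Values:    0 0 0 1 1
Head at position 0
tape[0] = 0

0


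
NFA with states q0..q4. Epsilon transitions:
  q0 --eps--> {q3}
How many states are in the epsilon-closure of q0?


Starting from q0
Initialize closure = {q0}
Follow epsilon from q0 -> add q3
Final closure: {q0, q3}
Size = 2

2


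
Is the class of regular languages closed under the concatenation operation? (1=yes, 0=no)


Regular languages are closed under:
- Union (DFA product construction)
- Intersection (DFA product construction)
- Complement (swap accept/reject states)
- Concatenation (NFA construction)
- Kleene star (NFA construction)
concatenation is in this list
Therefore: closed

1


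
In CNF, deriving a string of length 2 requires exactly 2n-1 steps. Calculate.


Chomsky Normal Form derivation:
String length n = 2
Each step either:
  - Splits a nonterminal into two (n-1 such steps)
  - Converts a nonterminal to terminal (n such steps)
Total = (n-1) + n = 2n - 1
= 2(2) - 1
= 4 - 1
= 3

3


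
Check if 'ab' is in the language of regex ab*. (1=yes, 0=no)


Pattern: ab*
String: 'ab'
Pattern requires: exactly one 'a' followed by zero or more 'b's
First char is 'a' -> OK
Rest 'b': all b's? Yes
Result: 1

1


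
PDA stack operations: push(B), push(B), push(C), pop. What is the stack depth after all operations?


Tracing stack operations:
  push(B) -> stack = [B], depth=1
  push(B) -> stack = [B,B], depth=2
  push(C) -> stack = [B,B,C], depth=3
  pop -> removed C, stack = [B,B], depth=2
Final depth = 2

2


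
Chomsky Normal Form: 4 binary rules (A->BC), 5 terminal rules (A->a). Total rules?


CNF allows two rule forms:
  A -> BC (binary): 4 rules
  A -> a (terminal): 5 rules
Total = 4 + 5 = 9

9


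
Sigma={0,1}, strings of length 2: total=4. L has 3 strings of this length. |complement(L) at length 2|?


Alphabet: {0,1}
String length: 2
Total strings of length 2 = 2^2 = 4
Strings in L = 3
Complement = total - |L|
= 4 - 3
= 1

1


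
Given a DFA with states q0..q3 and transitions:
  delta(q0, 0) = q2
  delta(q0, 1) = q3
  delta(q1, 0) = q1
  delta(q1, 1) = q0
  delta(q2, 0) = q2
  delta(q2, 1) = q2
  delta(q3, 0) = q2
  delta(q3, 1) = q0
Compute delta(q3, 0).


Looking up transition function:
delta(q3, 0) in the table
Row: q3, Column: 0
Result: q2

q2


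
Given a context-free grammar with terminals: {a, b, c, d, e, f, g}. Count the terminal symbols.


Terminal symbols: a, b, c, d, e, f, g
Counting each: a (#1), b (#2), c (#3), d (#4), e (#5), f (#6), g (#7)
Total = 7

7


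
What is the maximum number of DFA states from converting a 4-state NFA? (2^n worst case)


NFA has 4 states
Subset construction: each DFA state = subset of NFA states
Maximum subsets = 2^4
2^4 = 16

16


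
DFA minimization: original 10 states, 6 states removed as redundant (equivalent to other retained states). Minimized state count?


Original DFA: 10 states
Redundant states removed: 6
Minimized states = original - removed
= 10 - 6
= 4

4


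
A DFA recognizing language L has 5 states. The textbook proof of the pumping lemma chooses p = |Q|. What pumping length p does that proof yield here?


Pumping lemma for regular languages (standard proof):
Take p = |Q|, the number of DFA states.
Any string of length >= |Q| passes through |Q|+1 states while reading its first |Q| symbols,
so by pigeonhole some state repeats, giving the loop that can be pumped.
Here |Q| = 5
Therefore the proof uses p = 5

5


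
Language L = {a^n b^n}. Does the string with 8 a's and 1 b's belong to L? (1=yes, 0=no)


Language requires equal numbers of a's and b's
PDA pushes for each 'a', pops for each 'b'
Number of a's = 8
Number of b's = 1
8 != 1 -> Reject

0


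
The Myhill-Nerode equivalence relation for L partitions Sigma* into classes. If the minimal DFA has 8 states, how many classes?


Myhill-Nerode theorem:
Number of equivalence classes = number of states in minimal DFA
Minimal DFA states = 8
Therefore equivalence classes = 8

8


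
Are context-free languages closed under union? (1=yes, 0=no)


CFL closure properties:
  Closed under: union, concatenation, Kleene star
  NOT closed under: intersection, complement
Operation 'union' is in closed list -> Yes (closed)

1


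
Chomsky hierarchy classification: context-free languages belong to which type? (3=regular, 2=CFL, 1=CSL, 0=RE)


Chomsky hierarchy levels:
  Type 3: Regular (DFA/NFA/regex)
  Type 2: Context-free (PDA)
  Type 1: Context-sensitive
  Type 0: Recursively enumerable (TM)
'context-free' corresponds to Type 2

2


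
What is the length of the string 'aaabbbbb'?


String: 'aaabbbbb'
Counting characters:
  'a' appears 3 time(s)
  'b' appears 5 time(s)
Total length = 3 + 5 = 8

8


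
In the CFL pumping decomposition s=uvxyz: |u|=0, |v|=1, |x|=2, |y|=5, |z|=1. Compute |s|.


|s| = |u| + |v| + |x| + |y| + |z|
= 0 + 1 + 2 + 5 + 1
= 1 + 2 + 6
= 3 + 6
= 9

9


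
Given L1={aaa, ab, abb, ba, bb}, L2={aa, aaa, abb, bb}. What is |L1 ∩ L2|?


L1 = {aaa, ab, abb, ba, bb}
L2 = {aa, aaa, abb, bb}
Checking each string in L1 against L2:
  'aaa': in L2? Yes
  'ab': in L2? No
  'abb': in L2? Yes
  'ba': in L2? No
  'bb': in L2? Yes
Intersection = {aaa, abb, bb}
|L1 ∩ L2| = 3

3


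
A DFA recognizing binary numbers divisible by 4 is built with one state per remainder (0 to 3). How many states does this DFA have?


Divisibility by 4 is tracked via the remainder mod 4: 0, 1, ..., 3
The construction assigns one state to each remainder
Number of remainders = 4

4


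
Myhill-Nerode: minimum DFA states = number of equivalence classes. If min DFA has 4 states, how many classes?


Myhill-Nerode theorem:
Number of equivalence classes = number of states in minimal DFA
Minimal DFA states = 4
Therefore equivalence classes = 4

4


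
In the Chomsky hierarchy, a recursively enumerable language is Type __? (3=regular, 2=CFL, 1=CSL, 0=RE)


Chomsky hierarchy levels:
  Type 3: Regular (DFA/NFA/regex)
  Type 2: Context-free (PDA)
  Type 1: Context-sensitive
  Type 0: Recursively enumerable (TM)
'recursively enumerable' corresponds to Type 0

0


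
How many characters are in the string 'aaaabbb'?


String: 'aaaabbb'
Counting characters:
  'a' appears 4 time(s)
  'b' appears 3 time(s)
Total length = 4 + 3 = 7

7


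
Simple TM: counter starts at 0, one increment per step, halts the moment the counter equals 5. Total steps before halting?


Counter starts at 0. Counting sequence:
  Step 1: counter = 1
  Step 2: counter = 2
  Step 3: counter = 3
  Step 4: counter = 4
  Step 5: counter = 5
Counter reached 5 -> halt
Total steps = 5

5


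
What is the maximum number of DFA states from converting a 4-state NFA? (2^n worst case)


NFA has 4 states
Subset construction: each DFA state = subset of NFA states
Maximum subsets = 2^4
2^4 = 16

16


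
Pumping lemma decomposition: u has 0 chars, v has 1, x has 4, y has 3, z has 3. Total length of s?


|s| = |u| + |v| + |x| + |y| + |z|
= 0 + 1 + 4 + 3 + 3
= 1 + 4 + 6
= 5 + 6
= 11

11


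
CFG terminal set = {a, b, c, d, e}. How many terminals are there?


Terminal symbols: a, b, c, d, e
Counting each: a (#1), b (#2), c (#3), d (#4), e (#5)
Total = 5

5


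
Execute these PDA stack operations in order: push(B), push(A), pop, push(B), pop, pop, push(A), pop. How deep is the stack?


Tracing stack operations:
  push(B) -> stack = [B], depth=1
  push(A) -> stack = [B,A], depth=2
  pop -> removed A, stack = [B], depth=1
  push(B) -> stack = [B,B], depth=2
  pop -> removed B, stack = [B], depth=1
  pop -> removed B, stack = [], depth=0
  push(A) -> stack = [A], depth=1
  pop -> removed A, stack = [], depth=0
Final depth = 0

0


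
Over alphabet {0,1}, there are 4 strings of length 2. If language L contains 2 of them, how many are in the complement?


Alphabet: {0,1}
String length: 2
Total strings of length 2 = 2^2 = 4
Strings in L = 2
Complement = total - |L|
= 4 - 2
= 2

2


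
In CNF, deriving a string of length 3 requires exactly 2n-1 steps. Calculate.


Chomsky Normal Form derivation:
String length n = 3
Each step either:
  - Splits a nonterminal into two (n-1 such steps)
  - Converts a nonterminal to terminal (n such steps)
Total = (n-1) + n = 2n - 1
= 2(3) - 1
= 6 - 1
= 5

5


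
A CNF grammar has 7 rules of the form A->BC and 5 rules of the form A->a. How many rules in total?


CNF allows two rule forms:
  A -> BC (binary): 7 rules
  A -> a (terminal): 5 rules
Total = 7 + 5 = 12

12


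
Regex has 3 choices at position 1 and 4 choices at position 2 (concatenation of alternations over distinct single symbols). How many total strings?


First group: 3 alternatives
Second group: 4 alternatives
Concatenation: each choice from group 1 pairs with each from group 2
Total = 3 x 4 = 12

12


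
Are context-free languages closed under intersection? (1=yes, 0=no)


CFL closure properties:
  Closed under: union, concatenation, Kleene star
  NOT closed under: intersection, complement
Operation 'intersection' is in not-closed list -> No (not closed)

0


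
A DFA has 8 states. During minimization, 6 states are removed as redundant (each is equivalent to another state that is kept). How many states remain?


Original DFA: 8 states
Redundant states removed: 6
Minimized states = original - removed
= 8 - 6
= 2

2


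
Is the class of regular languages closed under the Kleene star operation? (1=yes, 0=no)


Regular languages are closed under:
- Union (DFA product construction)
- Intersection (DFA product construction)
- Complement (swap accept/reject states)
- Concatenation (NFA construction)
- Kleene star (NFA construction)
Kleene star is in this list
Therefore: closed

1


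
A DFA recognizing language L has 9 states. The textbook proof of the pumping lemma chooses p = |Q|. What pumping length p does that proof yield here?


Pumping lemma for regular languages (standard proof):
Take p = |Q|, the number of DFA states.
Any string of length >= |Q| passes through |Q|+1 states while reading its first |Q| symbols,
so by pigeonhole some state repeats, giving the loop that can be pumped.
Here |Q| = 9
Therefore the proof uses p = 9

9


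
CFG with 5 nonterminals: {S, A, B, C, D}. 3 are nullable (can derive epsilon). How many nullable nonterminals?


Nonterminals: {S, A, B, C, D}
A nonterminal is nullable if it can derive epsilon
Counting nullable nonterminals: 3
Total nullable = 3

3


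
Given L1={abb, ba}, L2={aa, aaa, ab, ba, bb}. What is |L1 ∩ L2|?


L1 = {abb, ba}
L2 = {aa, aaa, ab, ba, bb}
Checking each string in L1 against L2:
  'abb': in L2? No
  'ba': in L2? Yes
Intersection = {ba}
|L1 ∩ L2| = 1

1


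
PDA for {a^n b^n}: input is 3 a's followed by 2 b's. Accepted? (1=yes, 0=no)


Language requires equal numbers of a's and b's
PDA pushes for each 'a', pops for each 'b'
Number of a's = 3
Number of b's = 2
3 != 2 -> Reject

0


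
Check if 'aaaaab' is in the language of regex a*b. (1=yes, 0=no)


Pattern: a*b
String: 'aaaaab'
Pattern requires: zero or more 'a's followed by exactly one 'b'
Found 5 leading 'a's
Remaining: 'b'
Remaining is exactly 'b' -> match
Result: 1

1


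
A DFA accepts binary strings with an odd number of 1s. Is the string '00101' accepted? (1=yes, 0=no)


DFA has 2 states: q_even (start, accept=no) and q_odd
Processing string '00101' character by character:
  Position 0: read '0', 1-count=0 -> q_even (no change)
  Position 1: read '0', 1-count=0 -> q_even (no change)
  Position 2: read '1', 1-count=1 -> q_odd
  Position 3: read '0', 1-count=1 -> q_odd (no change)
  Position 4: read '1', 1-count=2 -> q_even
Final state: q_even, total 1s = 2 (even); the DFA requires an odd count -> reject

0


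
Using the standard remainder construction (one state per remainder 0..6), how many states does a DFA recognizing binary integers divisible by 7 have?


Divisibility by 7 is tracked via the remainder mod 7: 0, 1, ..., 6
The construction assigns one state to each remainder
Number of remainders = 7

7


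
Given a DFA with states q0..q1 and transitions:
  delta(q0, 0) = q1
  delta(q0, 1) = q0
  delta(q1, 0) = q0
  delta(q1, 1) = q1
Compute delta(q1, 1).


Looking up transition function:
delta(q1, 1) in the table
Row: q1, Column: 1
Result: q1

q1


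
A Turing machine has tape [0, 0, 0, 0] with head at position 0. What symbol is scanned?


Tape: [0, 0, 0, 0]
Positions: 0 1 2 3
Values:    0 0 0 0
Head at position 0
tape[0] = 0

0


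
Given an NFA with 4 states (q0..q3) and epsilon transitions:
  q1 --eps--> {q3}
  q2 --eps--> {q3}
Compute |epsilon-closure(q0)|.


Starting from q0
Initialize closure = {q0}
q0 has no outgoing epsilon transitions -> nothing to add
Final closure: {q0}
Size = 1

1


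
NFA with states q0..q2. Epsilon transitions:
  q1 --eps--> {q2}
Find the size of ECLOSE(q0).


Starting from q0
Initialize closure = {q0}
q0 has no outgoing epsilon transitions -> nothing to add
Final closure: {q0}
Size = 1

1


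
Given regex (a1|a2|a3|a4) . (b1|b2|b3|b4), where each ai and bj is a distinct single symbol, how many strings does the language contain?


First group: 4 alternatives
Second group: 4 alternatives
Concatenation: each choice from group 1 pairs with each from group 2
Total = 4 x 4 = 16

16


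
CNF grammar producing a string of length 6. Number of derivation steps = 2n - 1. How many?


Chomsky Normal Form derivation:
String length n = 6
Each step either:
  - Splits a nonterminal into two (n-1 such steps)
  - Converts a nonterminal to terminal (n such steps)
Total = (n-1) + n = 2n - 1
= 2(6) - 1
= 12 - 1
= 11

11


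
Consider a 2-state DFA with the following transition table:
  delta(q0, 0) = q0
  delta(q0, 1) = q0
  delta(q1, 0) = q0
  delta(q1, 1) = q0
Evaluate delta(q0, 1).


Looking up transition function:
delta(q0, 1) in the table
Row: q0, Column: 1
Result: q0

q0


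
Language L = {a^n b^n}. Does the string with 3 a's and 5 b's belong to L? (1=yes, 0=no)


Language requires equal numbers of a's and b's
PDA pushes for each 'a', pops for each 'b'
Number of a's = 3
Number of b's = 5
3 != 5 -> Reject

0


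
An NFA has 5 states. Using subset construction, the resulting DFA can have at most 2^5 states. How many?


NFA has 5 states
Subset construction: each DFA state = subset of NFA states
Maximum subsets = 2^5
2^5 = 32

32


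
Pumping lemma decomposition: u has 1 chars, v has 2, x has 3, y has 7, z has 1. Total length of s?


|s| = |u| + |v| + |x| + |y| + |z|
= 1 + 2 + 3 + 7 + 1
= 3 + 3 + 8
= 6 + 8
= 14

14


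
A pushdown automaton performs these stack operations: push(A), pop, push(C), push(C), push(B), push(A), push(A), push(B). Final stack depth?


Tracing stack operations:
  push(A) -> stack = [A], depth=1
  pop -> removed A, stack = [], depth=0
  push(C) -> stack = [C], depth=1
  push(C) -> stack = [C,C], depth=2
  push(B) -> stack = [C,C,B], depth=3
  push(A) -> stack = [C,C,B,A], depth=4
  push(A) -> stack = [C,C,B,A,A], depth=5
  push(B) -> stack = [C,C,B,A,A,B], depth=6
Final depth = 6

6


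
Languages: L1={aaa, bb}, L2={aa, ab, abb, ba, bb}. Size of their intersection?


L1 = {aaa, bb}
L2 = {aa, ab, abb, ba, bb}
Checking each string in L1 against L2:
  'aaa': in L2? No
  'bb': in L2? Yes
Intersection = {bb}
|L1 ∩ L2| = 1

1


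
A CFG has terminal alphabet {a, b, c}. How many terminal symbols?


Terminal symbols: a, b, c
Counting each: a (#1), b (#2), c (#3)
Total = 3

3


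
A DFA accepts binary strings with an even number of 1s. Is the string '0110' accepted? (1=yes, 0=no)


DFA has 2 states: q_even (start, accept=yes) and q_odd
Processing string '0110' character by character:
  Position 0: read '0', 1-count=0 -> q_even (no change)
  Position 1: read '1', 1-count=1 -> q_odd
  Position 2: read '1', 1-count=2 -> q_even
  Position 3: read '0', 1-count=2 -> q_even (no change)
Final state: q_even, total 1s = 2 (even); the DFA requires an even count -> accept

1


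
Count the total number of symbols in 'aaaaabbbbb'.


String: 'aaaaabbbbb'
Counting characters:
  'a' appears 5 time(s)
  'b' appears 5 time(s)
Total length = 5 + 5 = 10

10


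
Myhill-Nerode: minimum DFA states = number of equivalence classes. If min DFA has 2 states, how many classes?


Myhill-Nerode theorem:
Number of equivalence classes = number of states in minimal DFA
Minimal DFA states = 2
Therefore equivalence classes = 2

2


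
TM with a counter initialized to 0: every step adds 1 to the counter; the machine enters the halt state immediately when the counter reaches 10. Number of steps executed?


Counter starts at 0. Counting sequence:
  Step 1: counter = 1
  Step 2: counter = 2
  Step 3: counter = 3
  Step 4: counter = 4
  Step 5: counter = 5
  Step 6: counter = 6
  ...
  Step 10: counter = 10
Counter reached 10 -> halt
Total steps = 10

10


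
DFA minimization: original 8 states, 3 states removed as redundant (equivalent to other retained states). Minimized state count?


Original DFA: 8 states
Redundant states removed: 3
Minimized states = original - removed
= 8 - 3
= 5

5


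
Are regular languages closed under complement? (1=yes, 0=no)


Regular languages are closed under:
- Union (DFA product construction)
- Intersection (DFA product construction)
- Complement (swap accept/reject states)
- Concatenation (NFA construction)
- Kleene star (NFA construction)
complement is in this list
Therefore: closed

1


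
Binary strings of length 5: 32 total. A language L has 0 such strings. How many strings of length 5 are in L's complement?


Alphabet: {0,1}
String length: 5
Total strings of length 5 = 2^5 = 32
Strings in L = 0
Complement = total - |L|
= 32 - 0
= 32

32


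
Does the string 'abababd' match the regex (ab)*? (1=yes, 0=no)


Pattern: (ab)*
String: 'abababd'
Pattern requires: zero or more repetitions of 'ab'
Length 7 is odd -> cannot be (ab)* -> no match
Result: 0

0


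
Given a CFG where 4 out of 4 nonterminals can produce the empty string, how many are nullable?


Nonterminals: {S, A, B, C}
A nonterminal is nullable if it can derive epsilon
Counting nullable nonterminals: 4
Total nullable = 4

4


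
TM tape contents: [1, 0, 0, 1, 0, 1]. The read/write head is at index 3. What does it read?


Tape: [1, 0, 0, 1, 0, 1]
Positions: 0 1 2 3 4 5
Values:    1 0 0 1 0 1
Head at position 3
tape[3] = 1

1


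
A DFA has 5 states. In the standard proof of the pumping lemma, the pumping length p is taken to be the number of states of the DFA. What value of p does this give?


Pumping lemma for regular languages (standard proof):
Take p = |Q|, the number of DFA states.
Any string of length >= |Q| passes through |Q|+1 states while reading its first |Q| symbols,
so by pigeonhole some state repeats, giving the loop that can be pumped.
Here |Q| = 5
Therefore the proof uses p = 5

5


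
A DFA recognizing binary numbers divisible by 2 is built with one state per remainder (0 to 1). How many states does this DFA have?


Divisibility by 2 is tracked via the remainder mod 2: 0, 1, ..., 1
The construction assigns one state to each remainder
Number of remainders = 2

2


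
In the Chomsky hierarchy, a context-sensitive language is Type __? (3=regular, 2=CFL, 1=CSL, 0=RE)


Chomsky hierarchy levels:
  Type 3: Regular (DFA/NFA/regex)
  Type 2: Context-free (PDA)
  Type 1: Context-sensitive
  Type 0: Recursively enumerable (TM)
'context-sensitive' corresponds to Type 1

1


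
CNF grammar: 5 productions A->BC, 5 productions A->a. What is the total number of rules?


CNF allows two rule forms:
  A -> BC (binary): 5 rules
  A -> a (terminal): 5 rules
Total = 5 + 5 = 10

10


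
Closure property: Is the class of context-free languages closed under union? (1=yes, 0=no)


CFL closure properties:
  Closed under: union, concatenation, Kleene star
  NOT closed under: intersection, complement
Operation 'union' is in closed list -> Yes (closed)

1


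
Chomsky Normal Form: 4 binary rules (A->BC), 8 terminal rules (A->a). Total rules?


CNF allows two rule forms:
  A -> BC (binary): 4 rules
  A -> a (terminal): 8 rules
Total = 4 + 8 = 12

12


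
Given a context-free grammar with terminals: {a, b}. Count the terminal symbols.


Terminal symbols: a, b
Counting each: a (#1), b (#2)
Total = 2

2


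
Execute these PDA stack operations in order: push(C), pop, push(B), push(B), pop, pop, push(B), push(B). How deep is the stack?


Tracing stack operations:
  push(C) -> stack = [C], depth=1
  pop -> removed C, stack = [], depth=0
  push(B) -> stack = [B], depth=1
  push(B) -> stack = [B,B], depth=2
  pop -> removed B, stack = [B], depth=1
  pop -> removed B, stack = [], depth=0
  push(B) -> stack = [B], depth=1
  push(B) -> stack = [B,B], depth=2
Final depth = 2

2


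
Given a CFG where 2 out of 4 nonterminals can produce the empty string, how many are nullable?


Nonterminals: {S, A, B, C}
A nonterminal is nullable if it can derive epsilon
Counting nullable nonterminals: 2
Total nullable = 2

2


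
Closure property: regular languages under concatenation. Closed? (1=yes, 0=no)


Regular languages are closed under:
- Union (DFA product construction)
- Intersection (DFA product construction)
- Complement (swap accept/reject states)
- Concatenation (NFA construction)
- Kleene star (NFA construction)
concatenation is in this list
Therefore: closed

1


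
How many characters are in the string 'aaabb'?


String: 'aaabb'
Counting characters:
  'a' appears 3 time(s)
  'b' appears 2 time(s)
Total length = 3 + 2 = 5

5


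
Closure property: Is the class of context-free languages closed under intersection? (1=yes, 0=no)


CFL closure properties:
  Closed under: union, concatenation, Kleene star
  NOT closed under: intersection, complement
Operation 'intersection' is in not-closed list -> No (not closed)

0


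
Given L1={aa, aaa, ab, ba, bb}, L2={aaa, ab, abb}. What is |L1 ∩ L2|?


L1 = {aa, aaa, ab, ba, bb}
L2 = {aaa, ab, abb}
Checking each string in L1 against L2:
  'aa': in L2? No
  'aaa': in L2? Yes
  'ab': in L2? Yes
  'ba': in L2? No
  'bb': in L2? No
Intersection = {aaa, ab}
|L1 ∩ L2| = 2

2


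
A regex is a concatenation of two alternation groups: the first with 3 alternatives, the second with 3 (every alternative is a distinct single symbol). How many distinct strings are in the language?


First group: 3 alternatives
Second group: 3 alternatives
Concatenation: each choice from group 1 pairs with each from group 2
Total = 3 x 3 = 9

9


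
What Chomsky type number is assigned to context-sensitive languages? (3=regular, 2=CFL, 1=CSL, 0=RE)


Chomsky hierarchy levels:
  Type 3: Regular (DFA/NFA/regex)
  Type 2: Context-free (PDA)
  Type 1: Context-sensitive
  Type 0: Recursively enumerable (TM)
'context-sensitive' corresponds to Type 1

1


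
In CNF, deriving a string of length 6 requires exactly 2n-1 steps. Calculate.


Chomsky Normal Form derivation:
String length n = 6
Each step either:
  - Splits a nonterminal into two (n-1 such steps)
  - Converts a nonterminal to terminal (n such steps)
Total = (n-1) + n = 2n - 1
= 2(6) - 1
= 12 - 1
= 11

11


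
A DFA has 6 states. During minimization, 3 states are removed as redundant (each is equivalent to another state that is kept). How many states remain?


Original DFA: 6 states
Redundant states removed: 3
Minimized states = original - removed
= 6 - 3
= 3

3


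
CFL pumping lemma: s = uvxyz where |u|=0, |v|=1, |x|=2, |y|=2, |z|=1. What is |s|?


|s| = |u| + |v| + |x| + |y| + |z|
= 0 + 1 + 2 + 2 + 1
= 1 + 2 + 3
= 3 + 3
= 6

6


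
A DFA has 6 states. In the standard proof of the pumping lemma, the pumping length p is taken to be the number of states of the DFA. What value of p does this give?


Pumping lemma for regular languages (standard proof):
Take p = |Q|, the number of DFA states.
Any string of length >= |Q| passes through |Q|+1 states while reading its first |Q| symbols,
so by pigeonhole some state repeats, giving the loop that can be pumped.
Here |Q| = 6
Therefore the proof uses p = 6

6
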